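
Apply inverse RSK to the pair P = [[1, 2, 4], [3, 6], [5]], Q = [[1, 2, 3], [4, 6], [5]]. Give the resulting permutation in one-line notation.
1 5 6 3 2 4

Reverse the RSK construction: for i from n down to 1, find the cell of Q containing i, remove the entry at that cell from P, and reverse-bump it up through P; the value ejected from row 1 is w(i).

Step i=6: Q has 6 at row 2, column 2; remove 6 from row 2 of P and reverse-bump: 6 enters row 1 and ejects 4. So w(6) = 4. P is now [[1, 2, 6], [3], [5]].
Step i=5: Q has 5 at row 3, column 1; remove 5 from row 3 of P and reverse-bump: 5 enters row 2 and ejects 3; 3 enters row 1 and ejects 2. So w(5) = 2. P is now [[1, 3, 6], [5]].
Step i=4: Q has 4 at row 2, column 1; remove 5 from row 2 of P and reverse-bump: 5 enters row 1 and ejects 3. So w(4) = 3. P is now [[1, 5, 6]].
Step i=3: Q has 3 at row 1, column 3; remove that cell from P, ejecting 6. So w(3) = 6. P is now [[1, 5]].
Step i=2: Q has 2 at row 1, column 2; remove that cell from P, ejecting 5. So w(2) = 5. P is now [[1]].
Step i=1: Q has 1 at row 1, column 1; remove that cell from P, ejecting 1. So w(1) = 1. P is now [].

So w = 1 5 6 3 2 4.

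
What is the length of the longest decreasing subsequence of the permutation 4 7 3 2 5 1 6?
4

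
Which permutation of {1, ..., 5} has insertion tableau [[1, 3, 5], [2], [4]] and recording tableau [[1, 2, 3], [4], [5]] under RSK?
Reverse the RSK construction: for i from n down to 1, find the cell of Q containing i, remove the entry at that cell from P, and reverse-bump it up through P; the value ejected from row 1 is w(i).

Step i=5: Q has 5 at row 3, column 1; remove 4 from row 3 of P and reverse-bump: 4 enters row 2 and ejects 2; 2 enters row 1 and ejects 1. So w(5) = 1. P is now [[2, 3, 5], [4]].
Step i=4: Q has 4 at row 2, column 1; remove 4 from row 2 of P and reverse-bump: 4 enters row 1 and ejects 3. So w(4) = 3. P is now [[2, 4, 5]].
Step i=3: Q has 3 at row 1, column 3; remove that cell from P, ejecting 5. So w(3) = 5. P is now [[2, 4]].
Step i=2: Q has 2 at row 1, column 2; remove that cell from P, ejecting 4. So w(2) = 4. P is now [[2]].
Step i=1: Q has 1 at row 1, column 1; remove that cell from P, ejecting 2. So w(1) = 2. P is now [].

So w = 2 4 5 3 1.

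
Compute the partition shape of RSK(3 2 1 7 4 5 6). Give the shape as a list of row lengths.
Row-insert each entry into an empty tableau.

After inserting 3: P = [[3]].
After inserting 2: P = [[2], [3]].
After inserting 1: P = [[1], [2], [3]].
After inserting 7: P = [[1, 7], [2], [3]].
After inserting 4: P = [[1, 4], [2, 7], [3]].
After inserting 5: P = [[1, 4, 5], [2, 7], [3]].
After inserting 6: P = [[1, 4, 5, 6], [2, 7], [3]].

The final insertion tableau P = [[1, 4, 5, 6], [2, 7], [3]] has shape [4, 2, 1].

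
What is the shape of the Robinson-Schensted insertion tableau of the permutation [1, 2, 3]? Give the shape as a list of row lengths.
[3]

RSK row insertion gives P = [[1, 2, 3]], which has shape [3].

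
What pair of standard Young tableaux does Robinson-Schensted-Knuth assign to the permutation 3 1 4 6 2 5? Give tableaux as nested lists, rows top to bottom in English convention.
Insert each entry of the permutation into P by Schensted row insertion, recording in Q the position of each new cell.

After inserting 3: P = [[3]].
After inserting 1: P = [[1], [3]].
After inserting 4: P = [[1, 4], [3]].
After inserting 6: P = [[1, 4, 6], [3]].
After inserting 2: P = [[1, 2, 6], [3, 4]].
After inserting 5: P = [[1, 2, 5], [3, 4, 6]].

So P = [[1, 2, 5], [3, 4, 6]], Q = [[1, 3, 4], [2, 5, 6]].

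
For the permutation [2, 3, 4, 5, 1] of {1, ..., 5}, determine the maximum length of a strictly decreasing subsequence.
2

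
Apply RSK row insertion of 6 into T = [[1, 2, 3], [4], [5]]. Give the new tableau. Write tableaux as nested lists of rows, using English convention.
6 is larger than every entry of row 1, so it is appended to row 1. The new tableau is [[1, 2, 3, 6], [4], [5]].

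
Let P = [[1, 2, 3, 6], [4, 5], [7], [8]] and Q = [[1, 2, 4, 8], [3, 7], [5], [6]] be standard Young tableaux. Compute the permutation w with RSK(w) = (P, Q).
Reverse RSK: for i = n, n-1, ..., 1, locate i in Q, remove the corresponding corner cell from P, and reverse-bump its entry up through P; the value ejected from row 1 is w(i).

So w = 1 8 4 7 5 2 3 6.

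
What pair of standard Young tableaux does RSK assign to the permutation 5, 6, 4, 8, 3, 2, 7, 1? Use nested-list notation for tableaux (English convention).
Insert each entry of the permutation into P by Schensted row insertion, recording in Q the position of each new cell.

After inserting 5: P = [[5]].
After inserting 6: P = [[5, 6]].
After inserting 4: P = [[4, 6], [5]].
After inserting 8: P = [[4, 6, 8], [5]].
After inserting 3: P = [[3, 6, 8], [4], [5]].
After inserting 2: P = [[2, 6, 8], [3], [4], [5]].
After inserting 7: P = [[2, 6, 7], [3, 8], [4], [5]].
After inserting 1: P = [[1, 6, 7], [2, 8], [3], [4], [5]].

So P = [[1, 6, 7], [2, 8], [3], [4], [5]], Q = [[1, 2, 4], [3, 7], [5], [6], [8]].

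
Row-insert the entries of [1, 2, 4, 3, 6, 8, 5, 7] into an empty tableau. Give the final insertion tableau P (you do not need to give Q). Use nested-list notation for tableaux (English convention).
P = [[1, 2, 3, 5, 7], [4, 6, 8]]

Insert 1: appended to row 1. P = [[1]].
Insert 2: appended to row 1. P = [[1, 2]].
Insert 4: appended to row 1. P = [[1, 2, 4]].
Insert 3: 3 bumps 4 from row 1; 4 starts row 2. P = [[1, 2, 3], [4]].
Insert 6: appended to row 1. P = [[1, 2, 3, 6], [4]].
Insert 8: appended to row 1. P = [[1, 2, 3, 6, 8], [4]].
Insert 5: 5 bumps 6 from row 1; 6 appends to row 2. P = [[1, 2, 3, 5, 8], [4, 6]].
Insert 7: 7 bumps 8 from row 1; 8 appends to row 2. P = [[1, 2, 3, 5, 7], [4, 6, 8]].

So P = [[1, 2, 3, 5, 7], [4, 6, 8]].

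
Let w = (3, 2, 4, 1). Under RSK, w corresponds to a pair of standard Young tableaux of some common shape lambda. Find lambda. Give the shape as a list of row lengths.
Row-insert each entry into an empty tableau.

After inserting 3: P = [[3]].
After inserting 2: P = [[2], [3]].
After inserting 4: P = [[2, 4], [3]].
After inserting 1: P = [[1, 4], [2], [3]].

The final insertion tableau P = [[1, 4], [2], [3]] has shape [2, 1, 1].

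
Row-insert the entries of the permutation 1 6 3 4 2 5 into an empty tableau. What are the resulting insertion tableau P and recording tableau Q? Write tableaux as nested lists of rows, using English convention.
Insert each entry of the permutation into P by Schensted row insertion, recording in Q the position of each new cell.

After inserting 1: P = [[1]].
After inserting 6: P = [[1, 6]].
After inserting 3: P = [[1, 3], [6]].
After inserting 4: P = [[1, 3, 4], [6]].
After inserting 2: P = [[1, 2, 4], [3], [6]].
After inserting 5: P = [[1, 2, 4, 5], [3], [6]].

So P = [[1, 2, 4, 5], [3], [6]], Q = [[1, 2, 4, 6], [3], [5]].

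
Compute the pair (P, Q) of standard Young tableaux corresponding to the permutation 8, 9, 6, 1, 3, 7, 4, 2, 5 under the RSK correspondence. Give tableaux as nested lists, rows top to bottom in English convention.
Insert each entry of the permutation into P by Schensted row insertion, recording in Q the position of each new cell.

After inserting 8: P = [[8]].
After inserting 9: P = [[8, 9]].
After inserting 6: P = [[6, 9], [8]].
After inserting 1: P = [[1, 9], [6], [8]].
After inserting 3: P = [[1, 3], [6, 9], [8]].
After inserting 7: P = [[1, 3, 7], [6, 9], [8]].
After inserting 4: P = [[1, 3, 4], [6, 7], [8, 9]].
After inserting 2: P = [[1, 2, 4], [3, 7], [6, 9], [8]].
After inserting 5: P = [[1, 2, 4, 5], [3, 7], [6, 9], [8]].

So P = [[1, 2, 4, 5], [3, 7], [6, 9], [8]], Q = [[1, 2, 6, 9], [3, 5], [4, 7], [8]].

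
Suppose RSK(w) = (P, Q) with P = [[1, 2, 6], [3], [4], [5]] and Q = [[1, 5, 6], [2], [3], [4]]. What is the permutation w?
5 4 3 1 2 6

Reverse RSK: for i = n, n-1, ..., 1, locate i in Q, remove the corresponding corner cell from P, and reverse-bump its entry up through P; the value ejected from row 1 is w(i).

So w = 5 4 3 1 2 6.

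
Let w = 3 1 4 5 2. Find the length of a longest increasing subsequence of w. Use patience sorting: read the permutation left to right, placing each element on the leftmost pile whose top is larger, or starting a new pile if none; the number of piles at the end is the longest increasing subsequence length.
3

3: new pile. tops = [3]
1: onto pile 1 (replacing 3). tops = [1]
4: new pile. tops = [1, 4]
5: new pile. tops = [1, 4, 5]
2: onto pile 2 (replacing 4). tops = [1, 2, 5]

3 piles, so the longest increasing subsequence has length 3.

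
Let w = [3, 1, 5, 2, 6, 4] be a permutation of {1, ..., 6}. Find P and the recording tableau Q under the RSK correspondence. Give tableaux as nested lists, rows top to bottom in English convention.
Insert each entry of the permutation into P by Schensted row insertion, recording in Q the position of each new cell.

Insert 3: appended to row 1. P = [[3]].
Insert 1: 1 bumps 3 from row 1; 3 starts row 2. P = [[1], [3]].
Insert 5: appended to row 1. P = [[1, 5], [3]].
Insert 2: 2 bumps 5 from row 1; 5 appends to row 2. P = [[1, 2], [3, 5]].
Insert 6: appended to row 1. P = [[1, 2, 6], [3, 5]].
Insert 4: 4 bumps 6 from row 1; 6 appends to row 2. P = [[1, 2, 4], [3, 5, 6]].

So P = [[1, 2, 4], [3, 5, 6]], Q = [[1, 3, 5], [2, 4, 6]].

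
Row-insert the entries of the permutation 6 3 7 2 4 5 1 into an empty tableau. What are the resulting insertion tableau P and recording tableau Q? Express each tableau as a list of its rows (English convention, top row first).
P = [[1, 4, 5], [2, 7], [3], [6]], Q = [[1, 3, 6], [2, 5], [4], [7]]

Insert each entry of the permutation into P by Schensted row insertion, recording in Q the position of each new cell.

Insert 6: appended to row 1. P = [[6]], Q = [[1]].
Insert 3: 3 bumps 6 from row 1; 6 starts row 2. P = [[3], [6]], Q = [[1], [2]].
Insert 7: appended to row 1. P = [[3, 7], [6]], Q = [[1, 3], [2]].
Insert 2: 2 bumps 3 from row 1; 3 bumps 6 from row 2; 6 starts row 3. P = [[2, 7], [3], [6]], Q = [[1, 3], [2], [4]].
Insert 4: 4 bumps 7 from row 1; 7 appends to row 2. P = [[2, 4], [3, 7], [6]], Q = [[1, 3], [2, 5], [4]].
Insert 5: appended to row 1. P = [[2, 4, 5], [3, 7], [6]], Q = [[1, 3, 6], [2, 5], [4]].
Insert 1: 1 bumps 2 from row 1; 2 bumps 3 from row 2; 3 bumps 6 from row 3; 6 starts row 4. P = [[1, 4, 5], [2, 7], [3], [6]], Q = [[1, 3, 6], [2, 5], [4], [7]].

So P = [[1, 4, 5], [2, 7], [3], [6]], Q = [[1, 3, 6], [2, 5], [4], [7]].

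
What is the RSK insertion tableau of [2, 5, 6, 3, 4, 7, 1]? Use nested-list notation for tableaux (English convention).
Insert 2: appended to row 1. P = [[2]].
Insert 5: appended to row 1. P = [[2, 5]].
Insert 6: appended to row 1. P = [[2, 5, 6]].
Insert 3: 3 bumps 5 from row 1; 5 starts row 2. P = [[2, 3, 6], [5]].
Insert 4: 4 bumps 6 from row 1; 6 appends to row 2. P = [[2, 3, 4], [5, 6]].
Insert 7: appended to row 1. P = [[2, 3, 4, 7], [5, 6]].
Insert 1: 1 bumps 2 from row 1; 2 bumps 5 from row 2; 5 starts row 3. P = [[1, 3, 4, 7], [2, 6], [5]].

So P = [[1, 3, 4, 7], [2, 6], [5]].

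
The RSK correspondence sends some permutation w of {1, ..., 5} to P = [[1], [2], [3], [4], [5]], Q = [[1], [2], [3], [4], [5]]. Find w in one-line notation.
Reverse the RSK construction: for i from n down to 1, find the cell of Q containing i, remove the entry at that cell from P, and reverse-bump it up through P; the value ejected from row 1 is w(i).

Step i=5: Q has 5 at row 5, column 1; remove 5 from row 5 of P and reverse-bump: 5 enters row 4 and ejects 4; 4 enters row 3 and ejects 3; 3 enters row 2 and ejects 2; 2 enters row 1 and ejects 1. So w(5) = 1. P is now [[2], [3], [4], [5]].
Step i=4: Q has 4 at row 4, column 1; remove 5 from row 4 of P and reverse-bump: 5 enters row 3 and ejects 4; 4 enters row 2 and ejects 3; 3 enters row 1 and ejects 2. So w(4) = 2. P is now [[3], [4], [5]].
Step i=3: Q has 3 at row 3, column 1; remove 5 from row 3 of P and reverse-bump: 5 enters row 2 and ejects 4; 4 enters row 1 and ejects 3. So w(3) = 3. P is now [[4], [5]].
Step i=2: Q has 2 at row 2, column 1; remove 5 from row 2 of P and reverse-bump: 5 enters row 1 and ejects 4. So w(2) = 4. P is now [[5]].
Step i=1: Q has 1 at row 1, column 1; remove that cell from P, ejecting 5. So w(1) = 5. P is now [].

So w = 5 4 3 2 1.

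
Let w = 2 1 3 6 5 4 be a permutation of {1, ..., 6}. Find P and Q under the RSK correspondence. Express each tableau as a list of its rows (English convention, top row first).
P = [[1, 3, 4], [2, 5], [6]], Q = [[1, 3, 4], [2, 5], [6]]

Insert each entry of the permutation into P by Schensted row insertion, recording in Q the position of each new cell.

Insert 2: appended to row 1. P = [[2]].
Insert 1: 1 bumps 2 from row 1; 2 starts row 2. P = [[1], [2]].
Insert 3: appended to row 1. P = [[1, 3], [2]].
Insert 6: appended to row 1. P = [[1, 3, 6], [2]].
Insert 5: 5 bumps 6 from row 1; 6 appends to row 2. P = [[1, 3, 5], [2, 6]].
Insert 4: 4 bumps 5 from row 1; 5 bumps 6 from row 2; 6 starts row 3. P = [[1, 3, 4], [2, 5], [6]].

So P = [[1, 3, 4], [2, 5], [6]], Q = [[1, 3, 4], [2, 5], [6]].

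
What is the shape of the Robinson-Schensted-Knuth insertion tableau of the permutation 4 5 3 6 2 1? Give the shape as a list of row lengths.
[3, 1, 1, 1]

Row-insert each entry into an empty tableau.

After inserting 4: P = [[4]].
After inserting 5: P = [[4, 5]].
After inserting 3: P = [[3, 5], [4]].
After inserting 6: P = [[3, 5, 6], [4]].
After inserting 2: P = [[2, 5, 6], [3], [4]].
After inserting 1: P = [[1, 5, 6], [2], [3], [4]].

The final insertion tableau P = [[1, 5, 6], [2], [3], [4]] has shape [3, 1, 1, 1].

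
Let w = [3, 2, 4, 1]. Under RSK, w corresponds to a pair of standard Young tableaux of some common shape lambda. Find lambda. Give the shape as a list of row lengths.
Row-insert each entry into an empty tableau.

After inserting 3: P = [[3]].
After inserting 2: P = [[2], [3]].
After inserting 4: P = [[2, 4], [3]].
After inserting 1: P = [[1, 4], [2], [3]].

The final insertion tableau P = [[1, 4], [2], [3]] has shape [2, 1, 1].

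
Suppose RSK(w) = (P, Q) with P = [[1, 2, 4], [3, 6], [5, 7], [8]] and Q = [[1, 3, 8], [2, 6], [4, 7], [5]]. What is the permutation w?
8 5 7 3 1 6 2 4

Reverse the RSK construction: for i from n down to 1, find the cell of Q containing i, remove the entry at that cell from P, and reverse-bump it up through P; the value ejected from row 1 is w(i).

Step i=8: Q has 8 at row 1, column 3; remove that cell from P, ejecting 4. So w(8) = 4. P is now [[1, 2], [3, 6], [5, 7], [8]].
Step i=7: Q has 7 at row 3, column 2; remove 7 from row 3 of P and reverse-bump: 7 enters row 2 and ejects 6; 6 enters row 1 and ejects 2. So w(7) = 2. P is now [[1, 6], [3, 7], [5], [8]].
Step i=6: Q has 6 at row 2, column 2; remove 7 from row 2 of P and reverse-bump: 7 enters row 1 and ejects 6. So w(6) = 6. P is now [[1, 7], [3], [5], [8]].
Step i=5: Q has 5 at row 4, column 1; remove 8 from row 4 of P and reverse-bump: 8 enters row 3 and ejects 5; 5 enters row 2 and ejects 3; 3 enters row 1 and ejects 1. So w(5) = 1. P is now [[3, 7], [5], [8]].
Step i=4: Q has 4 at row 3, column 1; remove 8 from row 3 of P and reverse-bump: 8 enters row 2 and ejects 5; 5 enters row 1 and ejects 3. So w(4) = 3. P is now [[5, 7], [8]].
Step i=3: Q has 3 at row 1, column 2; remove that cell from P, ejecting 7. So w(3) = 7. P is now [[5], [8]].
Step i=2: Q has 2 at row 2, column 1; remove 8 from row 2 of P and reverse-bump: 8 enters row 1 and ejects 5. So w(2) = 5. P is now [[8]].
Step i=1: Q has 1 at row 1, column 1; remove that cell from P, ejecting 8. So w(1) = 8. P is now [].

So w = 8 5 7 3 1 6 2 4.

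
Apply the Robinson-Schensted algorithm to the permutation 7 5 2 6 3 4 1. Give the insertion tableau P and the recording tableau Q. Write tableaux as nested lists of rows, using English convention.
Insert each entry of the permutation into P by Schensted row insertion, recording in Q the position of each new cell.

After inserting 7: P = [[7]].
After inserting 5: P = [[5], [7]].
After inserting 2: P = [[2], [5], [7]].
After inserting 6: P = [[2, 6], [5], [7]].
After inserting 3: P = [[2, 3], [5, 6], [7]].
After inserting 4: P = [[2, 3, 4], [5, 6], [7]].
After inserting 1: P = [[1, 3, 4], [2, 6], [5], [7]].

So P = [[1, 3, 4], [2, 6], [5], [7]], Q = [[1, 4, 6], [2, 5], [3], [7]].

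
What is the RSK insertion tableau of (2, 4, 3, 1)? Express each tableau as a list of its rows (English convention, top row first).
Insert 2: appended to row 1. P = [[2]].
Insert 4: appended to row 1. P = [[2, 4]].
Insert 3: 3 bumps 4 from row 1; 4 starts row 2. P = [[2, 3], [4]].
Insert 1: 1 bumps 2 from row 1; 2 bumps 4 from row 2; 4 starts row 3. P = [[1, 3], [2], [4]].

So P = [[1, 3], [2], [4]].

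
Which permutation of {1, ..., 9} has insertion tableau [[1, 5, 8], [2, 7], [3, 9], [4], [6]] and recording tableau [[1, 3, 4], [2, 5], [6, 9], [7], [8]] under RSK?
6 4 7 9 8 3 2 1 5

Reverse the RSK construction: for i from n down to 1, find the cell of Q containing i, remove the entry at that cell from P, and reverse-bump it up through P; the value ejected from row 1 is w(i).

Step i=9: Q has 9 at row 3, column 2; remove 9 from row 3 of P and reverse-bump: 9 enters row 2 and ejects 7; 7 enters row 1 and ejects 5. So w(9) = 5. P is now [[1, 7, 8], [2, 9], [3], [4], [6]].
Step i=8: Q has 8 at row 5, column 1; remove 6 from row 5 of P and reverse-bump: 6 enters row 4 and ejects 4; 4 enters row 3 and ejects 3; 3 enters row 2 and ejects 2; 2 enters row 1 and ejects 1. So w(8) = 1. P is now [[2, 7, 8], [3, 9], [4], [6]].
Step i=7: Q has 7 at row 4, column 1; remove 6 from row 4 of P and reverse-bump: 6 enters row 3 and ejects 4; 4 enters row 2 and ejects 3; 3 enters row 1 and ejects 2. So w(7) = 2. P is now [[3, 7, 8], [4, 9], [6]].
Step i=6: Q has 6 at row 3, column 1; remove 6 from row 3 of P and reverse-bump: 6 enters row 2 and ejects 4; 4 enters row 1 and ejects 3. So w(6) = 3. P is now [[4, 7, 8], [6, 9]].
Step i=5: Q has 5 at row 2, column 2; remove 9 from row 2 of P and reverse-bump: 9 enters row 1 and ejects 8. So w(5) = 8. P is now [[4, 7, 9], [6]].
Step i=4: Q has 4 at row 1, column 3; remove that cell from P, ejecting 9. So w(4) = 9. P is now [[4, 7], [6]].
Step i=3: Q has 3 at row 1, column 2; remove that cell from P, ejecting 7. So w(3) = 7. P is now [[4], [6]].
Step i=2: Q has 2 at row 2, column 1; remove 6 from row 2 of P and reverse-bump: 6 enters row 1 and ejects 4. So w(2) = 4. P is now [[6]].
Step i=1: Q has 1 at row 1, column 1; remove that cell from P, ejecting 6. So w(1) = 6. P is now [].

So w = 6 4 7 9 8 3 2 1 5.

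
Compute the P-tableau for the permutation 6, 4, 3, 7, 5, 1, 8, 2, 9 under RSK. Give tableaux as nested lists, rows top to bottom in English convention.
Insert 6: appended to row 1. P = [[6]].
Insert 4: 4 bumps 6 from row 1; 6 starts row 2. P = [[4], [6]].
Insert 3: 3 bumps 4 from row 1; 4 bumps 6 from row 2; 6 starts row 3. P = [[3], [4], [6]].
Insert 7: appended to row 1. P = [[3, 7], [4], [6]].
Insert 5: 5 bumps 7 from row 1; 7 appends to row 2. P = [[3, 5], [4, 7], [6]].
Insert 1: 1 bumps 3 from row 1; 3 bumps 4 from row 2; 4 bumps 6 from row 3; 6 starts row 4. P = [[1, 5], [3, 7], [4], [6]].
Insert 8: appended to row 1. P = [[1, 5, 8], [3, 7], [4], [6]].
Insert 2: 2 bumps 5 from row 1; 5 bumps 7 from row 2; 7 appends to row 3. P = [[1, 2, 8], [3, 5], [4, 7], [6]].
Insert 9: appended to row 1. P = [[1, 2, 8, 9], [3, 5], [4, 7], [6]].

So P = [[1, 2, 8, 9], [3, 5], [4, 7], [6]].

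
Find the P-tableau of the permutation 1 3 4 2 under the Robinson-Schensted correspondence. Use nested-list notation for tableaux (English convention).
P = [[1, 2, 4], [3]]

After inserting 1: P = [[1]].
After inserting 3: P = [[1, 3]].
After inserting 4: P = [[1, 3, 4]].
After inserting 2: P = [[1, 2, 4], [3]].

So P = [[1, 2, 4], [3]].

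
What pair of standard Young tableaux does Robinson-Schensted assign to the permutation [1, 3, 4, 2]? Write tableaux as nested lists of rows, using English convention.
Insert each entry of the permutation into P by Schensted row insertion, recording in Q the position of each new cell.

After inserting 1: P = [[1]].
After inserting 3: P = [[1, 3]].
After inserting 4: P = [[1, 3, 4]].
After inserting 2: P = [[1, 2, 4], [3]].

So P = [[1, 2, 4], [3]], Q = [[1, 2, 3], [4]].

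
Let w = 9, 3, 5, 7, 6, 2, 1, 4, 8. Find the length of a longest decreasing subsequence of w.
5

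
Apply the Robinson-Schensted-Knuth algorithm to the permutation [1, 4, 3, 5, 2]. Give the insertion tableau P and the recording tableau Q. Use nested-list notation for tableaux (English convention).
Insert each entry of the permutation into P by Schensted row insertion, recording in Q the position of each new cell.

Insert 1: appended to row 1. P = [[1]], Q = [[1]].
Insert 4: appended to row 1. P = [[1, 4]], Q = [[1, 2]].
Insert 3: 3 bumps 4 from row 1; 4 starts row 2. P = [[1, 3], [4]], Q = [[1, 2], [3]].
Insert 5: appended to row 1. P = [[1, 3, 5], [4]], Q = [[1, 2, 4], [3]].
Insert 2: 2 bumps 3 from row 1; 3 bumps 4 from row 2; 4 starts row 3. P = [[1, 2, 5], [3], [4]], Q = [[1, 2, 4], [3], [5]].

So P = [[1, 2, 5], [3], [4]], Q = [[1, 2, 4], [3], [5]].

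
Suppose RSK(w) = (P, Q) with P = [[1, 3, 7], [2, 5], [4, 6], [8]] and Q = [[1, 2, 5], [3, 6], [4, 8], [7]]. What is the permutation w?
4 8 6 2 7 5 1 3

Reverse RSK: for i = n, n-1, ..., 1, locate i in Q, remove the corresponding corner cell from P, and reverse-bump its entry up through P; the value ejected from row 1 is w(i).

So w = 4 8 6 2 7 5 1 3.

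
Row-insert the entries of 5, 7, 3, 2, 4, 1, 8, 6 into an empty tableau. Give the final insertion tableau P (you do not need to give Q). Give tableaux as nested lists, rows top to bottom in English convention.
Insert 5: appended to row 1. P = [[5]].
Insert 7: appended to row 1. P = [[5, 7]].
Insert 3: 3 bumps 5 from row 1; 5 starts row 2. P = [[3, 7], [5]].
Insert 2: 2 bumps 3 from row 1; 3 bumps 5 from row 2; 5 starts row 3. P = [[2, 7], [3], [5]].
Insert 4: 4 bumps 7 from row 1; 7 appends to row 2. P = [[2, 4], [3, 7], [5]].
Insert 1: 1 bumps 2 from row 1; 2 bumps 3 from row 2; 3 bumps 5 from row 3; 5 starts row 4. P = [[1, 4], [2, 7], [3], [5]].
Insert 8: appended to row 1. P = [[1, 4, 8], [2, 7], [3], [5]].
Insert 6: 6 bumps 8 from row 1; 8 appends to row 2. P = [[1, 4, 6], [2, 7, 8], [3], [5]].

So P = [[1, 4, 6], [2, 7, 8], [3], [5]].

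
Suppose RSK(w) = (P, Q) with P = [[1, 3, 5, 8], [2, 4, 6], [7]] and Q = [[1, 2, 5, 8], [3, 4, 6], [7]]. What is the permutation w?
Reverse the RSK construction: for i from n down to 1, find the cell of Q containing i, remove the entry at that cell from P, and reverse-bump it up through P; the value ejected from row 1 is w(i).

Step i=8: Q has 8 at row 1, column 4; remove that cell from P, ejecting 8. So w(8) = 8. P is now [[1, 3, 5], [2, 4, 6], [7]].
Step i=7: Q has 7 at row 3, column 1; remove 7 from row 3 of P and reverse-bump: 7 enters row 2 and ejects 6; 6 enters row 1 and ejects 5. So w(7) = 5. P is now [[1, 3, 6], [2, 4, 7]].
Step i=6: Q has 6 at row 2, column 3; remove 7 from row 2 of P and reverse-bump: 7 enters row 1 and ejects 6. So w(6) = 6. P is now [[1, 3, 7], [2, 4]].
Step i=5: Q has 5 at row 1, column 3; remove that cell from P, ejecting 7. So w(5) = 7. P is now [[1, 3], [2, 4]].
Step i=4: Q has 4 at row 2, column 2; remove 4 from row 2 of P and reverse-bump: 4 enters row 1 and ejects 3. So w(4) = 3. P is now [[1, 4], [2]].
Step i=3: Q has 3 at row 2, column 1; remove 2 from row 2 of P and reverse-bump: 2 enters row 1 and ejects 1. So w(3) = 1. P is now [[2, 4]].
Step i=2: Q has 2 at row 1, column 2; remove that cell from P, ejecting 4. So w(2) = 4. P is now [[2]].
Step i=1: Q has 1 at row 1, column 1; remove that cell from P, ejecting 2. So w(1) = 2. P is now [].

So w = 2 4 1 3 7 6 5 8.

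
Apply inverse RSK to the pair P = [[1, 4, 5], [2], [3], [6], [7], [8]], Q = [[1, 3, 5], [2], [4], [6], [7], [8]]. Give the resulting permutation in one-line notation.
Reverse the RSK construction: for i from n down to 1, find the cell of Q containing i, remove the entry at that cell from P, and reverse-bump it up through P; the value ejected from row 1 is w(i).

Step i=8: Q has 8 at row 6, column 1; remove 8 from row 6 of P and reverse-bump: 8 enters row 5 and ejects 7; 7 enters row 4 and ejects 6; 6 enters row 3 and ejects 3; 3 enters row 2 and ejects 2; 2 enters row 1 and ejects 1. So w(8) = 1. P is now [[2, 4, 5], [3], [6], [7], [8]].
Step i=7: Q has 7 at row 5, column 1; remove 8 from row 5 of P and reverse-bump: 8 enters row 4 and ejects 7; 7 enters row 3 and ejects 6; 6 enters row 2 and ejects 3; 3 enters row 1 and ejects 2. So w(7) = 2. P is now [[3, 4, 5], [6], [7], [8]].
Step i=6: Q has 6 at row 4, column 1; remove 8 from row 4 of P and reverse-bump: 8 enters row 3 and ejects 7; 7 enters row 2 and ejects 6; 6 enters row 1 and ejects 5. So w(6) = 5. P is now [[3, 4, 6], [7], [8]].
Step i=5: Q has 5 at row 1, column 3; remove that cell from P, ejecting 6. So w(5) = 6. P is now [[3, 4], [7], [8]].
Step i=4: Q has 4 at row 3, column 1; remove 8 from row 3 of P and reverse-bump: 8 enters row 2 and ejects 7; 7 enters row 1 and ejects 4. So w(4) = 4. P is now [[3, 7], [8]].
Step i=3: Q has 3 at row 1, column 2; remove that cell from P, ejecting 7. So w(3) = 7. P is now [[3], [8]].
Step i=2: Q has 2 at row 2, column 1; remove 8 from row 2 of P and reverse-bump: 8 enters row 1 and ejects 3. So w(2) = 3. P is now [[8]].
Step i=1: Q has 1 at row 1, column 1; remove that cell from P, ejecting 8. So w(1) = 8. P is now [].

So w = 8 3 7 4 6 5 2 1.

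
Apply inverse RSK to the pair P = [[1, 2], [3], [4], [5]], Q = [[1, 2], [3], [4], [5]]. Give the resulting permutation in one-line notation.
1 5 4 3 2

Reverse the RSK construction: for i from n down to 1, find the cell of Q containing i, remove the entry at that cell from P, and reverse-bump it up through P; the value ejected from row 1 is w(i).

Step i=5: Q has 5 at row 4, column 1; remove 5 from row 4 of P and reverse-bump: 5 enters row 3 and ejects 4; 4 enters row 2 and ejects 3; 3 enters row 1 and ejects 2. So w(5) = 2. P is now [[1, 3], [4], [5]].
Step i=4: Q has 4 at row 3, column 1; remove 5 from row 3 of P and reverse-bump: 5 enters row 2 and ejects 4; 4 enters row 1 and ejects 3. So w(4) = 3. P is now [[1, 4], [5]].
Step i=3: Q has 3 at row 2, column 1; remove 5 from row 2 of P and reverse-bump: 5 enters row 1 and ejects 4. So w(3) = 4. P is now [[1, 5]].
Step i=2: Q has 2 at row 1, column 2; remove that cell from P, ejecting 5. So w(2) = 5. P is now [[1]].
Step i=1: Q has 1 at row 1, column 1; remove that cell from P, ejecting 1. So w(1) = 1. P is now [].

So w = 1 5 4 3 2.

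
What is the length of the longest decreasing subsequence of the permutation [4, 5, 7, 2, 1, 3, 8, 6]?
3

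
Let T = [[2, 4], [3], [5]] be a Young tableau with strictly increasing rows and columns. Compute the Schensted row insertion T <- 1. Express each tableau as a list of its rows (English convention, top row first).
[[1, 4], [2], [3], [5]]

In row 1, 1 replaces 2 (the leftmost entry greater than 1); 2 is bumped to row 2. In row 2, 2 replaces 3 (the leftmost entry greater than 2); 3 is bumped to row 3. In row 3, 3 replaces 5 (the leftmost entry greater than 3); 5 is bumped to row 4. 5 starts a new row 4. The new tableau is [[1, 4], [2], [3], [5]].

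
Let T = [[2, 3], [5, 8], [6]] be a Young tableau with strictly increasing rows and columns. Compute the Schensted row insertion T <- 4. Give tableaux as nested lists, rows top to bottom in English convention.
[[2, 3, 4], [5, 8], [6]]

4 is larger than every entry of row 1, so it is appended to row 1. The new tableau is [[2, 3, 4], [5, 8], [6]].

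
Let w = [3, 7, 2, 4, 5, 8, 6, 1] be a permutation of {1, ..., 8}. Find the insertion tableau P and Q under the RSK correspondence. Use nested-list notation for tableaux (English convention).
Insert each entry of the permutation into P by Schensted row insertion, recording in Q the position of each new cell.

After inserting 3: P = [[3]].
After inserting 7: P = [[3, 7]].
After inserting 2: P = [[2, 7], [3]].
After inserting 4: P = [[2, 4], [3, 7]].
After inserting 5: P = [[2, 4, 5], [3, 7]].
After inserting 8: P = [[2, 4, 5, 8], [3, 7]].
After inserting 6: P = [[2, 4, 5, 6], [3, 7, 8]].
After inserting 1: P = [[1, 4, 5, 6], [2, 7, 8], [3]].

So P = [[1, 4, 5, 6], [2, 7, 8], [3]], Q = [[1, 2, 5, 6], [3, 4, 7], [8]].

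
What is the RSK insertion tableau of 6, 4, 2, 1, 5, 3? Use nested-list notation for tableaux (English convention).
After inserting 6: P = [[6]].
After inserting 4: P = [[4], [6]].
After inserting 2: P = [[2], [4], [6]].
After inserting 1: P = [[1], [2], [4], [6]].
After inserting 5: P = [[1, 5], [2], [4], [6]].
After inserting 3: P = [[1, 3], [2, 5], [4], [6]].

So P = [[1, 3], [2, 5], [4], [6]].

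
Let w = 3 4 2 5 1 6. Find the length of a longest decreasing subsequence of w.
3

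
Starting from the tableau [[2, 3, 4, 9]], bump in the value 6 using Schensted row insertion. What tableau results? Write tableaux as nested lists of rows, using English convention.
In row 1, 6 replaces 9 (the leftmost entry greater than 6); 9 is bumped to row 2. 9 starts a new row 2. The new tableau is [[2, 3, 4, 6], [9]].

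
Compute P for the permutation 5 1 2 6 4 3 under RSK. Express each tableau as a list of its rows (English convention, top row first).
Insert 5: appended to row 1. P = [[5]].
Insert 1: 1 bumps 5 from row 1; 5 starts row 2. P = [[1], [5]].
Insert 2: appended to row 1. P = [[1, 2], [5]].
Insert 6: appended to row 1. P = [[1, 2, 6], [5]].
Insert 4: 4 bumps 6 from row 1; 6 appends to row 2. P = [[1, 2, 4], [5, 6]].
Insert 3: 3 bumps 4 from row 1; 4 bumps 5 from row 2; 5 starts row 3. P = [[1, 2, 3], [4, 6], [5]].

So P = [[1, 2, 3], [4, 6], [5]].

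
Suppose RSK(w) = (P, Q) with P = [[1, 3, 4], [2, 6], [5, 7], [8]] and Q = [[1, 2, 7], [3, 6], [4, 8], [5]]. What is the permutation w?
Reverse the RSK construction: for i from n down to 1, find the cell of Q containing i, remove the entry at that cell from P, and reverse-bump it up through P; the value ejected from row 1 is w(i).

Step i=8: Q has 8 at row 3, column 2; remove 7 from row 3 of P and reverse-bump: 7 enters row 2 and ejects 6; 6 enters row 1 and ejects 4. So w(8) = 4. P is now [[1, 3, 6], [2, 7], [5], [8]].
Step i=7: Q has 7 at row 1, column 3; remove that cell from P, ejecting 6. So w(7) = 6. P is now [[1, 3], [2, 7], [5], [8]].
Step i=6: Q has 6 at row 2, column 2; remove 7 from row 2 of P and reverse-bump: 7 enters row 1 and ejects 3. So w(6) = 3. P is now [[1, 7], [2], [5], [8]].
Step i=5: Q has 5 at row 4, column 1; remove 8 from row 4 of P and reverse-bump: 8 enters row 3 and ejects 5; 5 enters row 2 and ejects 2; 2 enters row 1 and ejects 1. So w(5) = 1. P is now [[2, 7], [5], [8]].
Step i=4: Q has 4 at row 3, column 1; remove 8 from row 3 of P and reverse-bump: 8 enters row 2 and ejects 5; 5 enters row 1 and ejects 2. So w(4) = 2. P is now [[5, 7], [8]].
Step i=3: Q has 3 at row 2, column 1; remove 8 from row 2 of P and reverse-bump: 8 enters row 1 and ejects 7. So w(3) = 7. P is now [[5, 8]].
Step i=2: Q has 2 at row 1, column 2; remove that cell from P, ejecting 8. So w(2) = 8. P is now [[5]].
Step i=1: Q has 1 at row 1, column 1; remove that cell from P, ejecting 5. So w(1) = 5. P is now [].

So w = 5 8 7 2 1 3 6 4.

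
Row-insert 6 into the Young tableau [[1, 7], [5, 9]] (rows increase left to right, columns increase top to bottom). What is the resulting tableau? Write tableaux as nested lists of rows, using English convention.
In row 1, 6 replaces 7 (the leftmost entry greater than 6); 7 is bumped to row 2. In row 2, 7 replaces 9 (the leftmost entry greater than 7); 9 is bumped to row 3. 9 starts a new row 3. The new tableau is [[1, 6], [5, 7], [9]].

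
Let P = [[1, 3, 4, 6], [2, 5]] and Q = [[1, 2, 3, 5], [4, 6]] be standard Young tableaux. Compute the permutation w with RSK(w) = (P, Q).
2 3 5 1 6 4

Reverse the RSK construction: for i from n down to 1, find the cell of Q containing i, remove the entry at that cell from P, and reverse-bump it up through P; the value ejected from row 1 is w(i).

Step i=6: Q has 6 at row 2, column 2; remove 5 from row 2 of P and reverse-bump: 5 enters row 1 and ejects 4. So w(6) = 4. P is now [[1, 3, 5, 6], [2]].
Step i=5: Q has 5 at row 1, column 4; remove that cell from P, ejecting 6. So w(5) = 6. P is now [[1, 3, 5], [2]].
Step i=4: Q has 4 at row 2, column 1; remove 2 from row 2 of P and reverse-bump: 2 enters row 1 and ejects 1. So w(4) = 1. P is now [[2, 3, 5]].
Step i=3: Q has 3 at row 1, column 3; remove that cell from P, ejecting 5. So w(3) = 5. P is now [[2, 3]].
Step i=2: Q has 2 at row 1, column 2; remove that cell from P, ejecting 3. So w(2) = 3. P is now [[2]].
Step i=1: Q has 1 at row 1, column 1; remove that cell from P, ejecting 2. So w(1) = 2. P is now [].

So w = 2 3 5 1 6 4.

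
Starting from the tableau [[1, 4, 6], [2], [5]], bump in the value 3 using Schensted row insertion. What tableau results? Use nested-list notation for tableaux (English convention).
[[1, 3, 6], [2, 4], [5]]

In row 1, 3 replaces 4 (the leftmost entry greater than 3); 4 is bumped to row 2. 4 is appended to row 2. The new tableau is [[1, 3, 6], [2, 4], [5]].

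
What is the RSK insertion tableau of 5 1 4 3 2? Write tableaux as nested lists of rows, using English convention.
P = [[1, 2], [3], [4], [5]]

Insert 5: appended to row 1. P = [[5]].
Insert 1: 1 bumps 5 from row 1; 5 starts row 2. P = [[1], [5]].
Insert 4: appended to row 1. P = [[1, 4], [5]].
Insert 3: 3 bumps 4 from row 1; 4 bumps 5 from row 2; 5 starts row 3. P = [[1, 3], [4], [5]].
Insert 2: 2 bumps 3 from row 1; 3 bumps 4 from row 2; 4 bumps 5 from row 3; 5 starts row 4. P = [[1, 2], [3], [4], [5]].

So P = [[1, 2], [3], [4], [5]].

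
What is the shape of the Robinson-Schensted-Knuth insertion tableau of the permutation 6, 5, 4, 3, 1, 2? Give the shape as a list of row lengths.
Row-insert each entry into an empty tableau.

After inserting 6: P = [[6]].
After inserting 5: P = [[5], [6]].
After inserting 4: P = [[4], [5], [6]].
After inserting 3: P = [[3], [4], [5], [6]].
After inserting 1: P = [[1], [3], [4], [5], [6]].
After inserting 2: P = [[1, 2], [3], [4], [5], [6]].

The final insertion tableau P = [[1, 2], [3], [4], [5], [6]] has shape [2, 1, 1, 1, 1].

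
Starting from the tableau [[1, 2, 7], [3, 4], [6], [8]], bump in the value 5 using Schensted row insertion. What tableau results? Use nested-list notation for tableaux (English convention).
In row 1, 5 replaces 7 (the leftmost entry greater than 5); 7 is bumped to row 2. 7 is appended to row 2. The new tableau is [[1, 2, 5], [3, 4, 7], [6], [8]].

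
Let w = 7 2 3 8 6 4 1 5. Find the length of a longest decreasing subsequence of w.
4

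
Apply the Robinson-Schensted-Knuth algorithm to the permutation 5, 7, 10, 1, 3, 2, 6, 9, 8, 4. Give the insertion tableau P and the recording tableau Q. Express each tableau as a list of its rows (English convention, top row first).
P = [[1, 2, 4, 8], [3, 6, 9], [5, 7], [10]], Q = [[1, 2, 3, 8], [4, 5, 7], [6, 9], [10]]

Insert each entry of the permutation into P by Schensted row insertion, recording in Q the position of each new cell.

After inserting 5: P = [[5]].
After inserting 7: P = [[5, 7]].
After inserting 10: P = [[5, 7, 10]].
After inserting 1: P = [[1, 7, 10], [5]].
After inserting 3: P = [[1, 3, 10], [5, 7]].
After inserting 2: P = [[1, 2, 10], [3, 7], [5]].
After inserting 6: P = [[1, 2, 6], [3, 7, 10], [5]].
After inserting 9: P = [[1, 2, 6, 9], [3, 7, 10], [5]].
After inserting 8: P = [[1, 2, 6, 8], [3, 7, 9], [5, 10]].
After inserting 4: P = [[1, 2, 4, 8], [3, 6, 9], [5, 7], [10]].

So P = [[1, 2, 4, 8], [3, 6, 9], [5, 7], [10]], Q = [[1, 2, 3, 8], [4, 5, 7], [6, 9], [10]].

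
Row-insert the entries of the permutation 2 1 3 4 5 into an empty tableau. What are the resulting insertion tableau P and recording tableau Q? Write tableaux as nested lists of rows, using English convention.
P = [[1, 3, 4, 5], [2]], Q = [[1, 3, 4, 5], [2]]

Insert each entry of the permutation into P by Schensted row insertion, recording in Q the position of each new cell.

Insert 2: appended to row 1. P = [[2]], Q = [[1]].
Insert 1: 1 bumps 2 from row 1; 2 starts row 2. P = [[1], [2]], Q = [[1], [2]].
Insert 3: appended to row 1. P = [[1, 3], [2]], Q = [[1, 3], [2]].
Insert 4: appended to row 1. P = [[1, 3, 4], [2]], Q = [[1, 3, 4], [2]].
Insert 5: appended to row 1. P = [[1, 3, 4, 5], [2]], Q = [[1, 3, 4, 5], [2]].

So P = [[1, 3, 4, 5], [2]], Q = [[1, 3, 4, 5], [2]].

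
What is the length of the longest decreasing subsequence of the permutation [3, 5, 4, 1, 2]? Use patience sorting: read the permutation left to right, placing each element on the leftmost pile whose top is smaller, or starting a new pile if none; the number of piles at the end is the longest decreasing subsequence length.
3

3: new pile. tops = [3]
5: onto pile 1 (replacing 3). tops = [5]
4: new pile. tops = [5, 4]
1: new pile. tops = [5, 4, 1]
2: onto pile 3 (replacing 1). tops = [5, 4, 2]

3 piles, so the longest decreasing subsequence has length 3.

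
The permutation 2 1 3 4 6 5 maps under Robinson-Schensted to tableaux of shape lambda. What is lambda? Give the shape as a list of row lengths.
[4, 2]

Row-insert each entry into an empty tableau.

After inserting 2: P = [[2]].
After inserting 1: P = [[1], [2]].
After inserting 3: P = [[1, 3], [2]].
After inserting 4: P = [[1, 3, 4], [2]].
After inserting 6: P = [[1, 3, 4, 6], [2]].
After inserting 5: P = [[1, 3, 4, 5], [2, 6]].

The final insertion tableau P = [[1, 3, 4, 5], [2, 6]] has shape [4, 2].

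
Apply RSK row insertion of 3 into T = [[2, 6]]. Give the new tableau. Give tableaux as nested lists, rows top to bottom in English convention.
[[2, 3], [6]]

In row 1, 3 replaces 6 (the leftmost entry greater than 3); 6 is bumped to row 2. 6 starts a new row 2. The new tableau is [[2, 3], [6]].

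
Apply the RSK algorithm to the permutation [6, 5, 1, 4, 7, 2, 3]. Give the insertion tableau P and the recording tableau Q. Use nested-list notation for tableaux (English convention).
P = [[1, 2, 3], [4, 7], [5], [6]], Q = [[1, 4, 5], [2, 7], [3], [6]]

Insert each entry of the permutation into P by Schensted row insertion, recording in Q the position of each new cell.

Insert 6: appended to row 1. P = [[6]], Q = [[1]].
Insert 5: 5 bumps 6 from row 1; 6 starts row 2. P = [[5], [6]], Q = [[1], [2]].
Insert 1: 1 bumps 5 from row 1; 5 bumps 6 from row 2; 6 starts row 3. P = [[1], [5], [6]], Q = [[1], [2], [3]].
Insert 4: appended to row 1. P = [[1, 4], [5], [6]], Q = [[1, 4], [2], [3]].
Insert 7: appended to row 1. P = [[1, 4, 7], [5], [6]], Q = [[1, 4, 5], [2], [3]].
Insert 2: 2 bumps 4 from row 1; 4 bumps 5 from row 2; 5 bumps 6 from row 3; 6 starts row 4. P = [[1, 2, 7], [4], [5], [6]], Q = [[1, 4, 5], [2], [3], [6]].
Insert 3: 3 bumps 7 from row 1; 7 appends to row 2. P = [[1, 2, 3], [4, 7], [5], [6]], Q = [[1, 4, 5], [2, 7], [3], [6]].

So P = [[1, 2, 3], [4, 7], [5], [6]], Q = [[1, 4, 5], [2, 7], [3], [6]].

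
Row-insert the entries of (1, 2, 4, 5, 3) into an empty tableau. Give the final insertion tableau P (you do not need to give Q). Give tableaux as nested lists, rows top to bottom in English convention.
After inserting 1: P = [[1]].
After inserting 2: P = [[1, 2]].
After inserting 4: P = [[1, 2, 4]].
After inserting 5: P = [[1, 2, 4, 5]].
After inserting 3: P = [[1, 2, 3, 5], [4]].

So P = [[1, 2, 3, 5], [4]].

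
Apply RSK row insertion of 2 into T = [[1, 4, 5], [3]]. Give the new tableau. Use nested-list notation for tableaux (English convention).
[[1, 2, 5], [3, 4]]

In row 1, 2 replaces 4 (the leftmost entry greater than 2); 4 is bumped to row 2. 4 is appended to row 2. The new tableau is [[1, 2, 5], [3, 4]].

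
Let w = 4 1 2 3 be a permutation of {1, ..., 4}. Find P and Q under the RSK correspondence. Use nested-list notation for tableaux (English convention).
P = [[1, 2, 3], [4]], Q = [[1, 3, 4], [2]]

Insert each entry of the permutation into P by Schensted row insertion, recording in Q the position of each new cell.

Insert 4: appended to row 1. P = [[4]], Q = [[1]].
Insert 1: 1 bumps 4 from row 1; 4 starts row 2. P = [[1], [4]], Q = [[1], [2]].
Insert 2: appended to row 1. P = [[1, 2], [4]], Q = [[1, 3], [2]].
Insert 3: appended to row 1. P = [[1, 2, 3], [4]], Q = [[1, 3, 4], [2]].

So P = [[1, 2, 3], [4]], Q = [[1, 3, 4], [2]].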